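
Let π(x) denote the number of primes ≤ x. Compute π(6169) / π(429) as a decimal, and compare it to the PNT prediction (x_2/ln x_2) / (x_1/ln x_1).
π(6169)/π(429) = 803/82 ≈ 9.7927;  PNT prediction ≈ 9.9875.

π(429) = 82 and π(6169) = 803, so π(6169)/π(429) ≈ 9.7927. The PNT-predicted ratio is (6169/ln(6169)) / (429/ln(429)) ≈ 9.9875. The two agree to within a few percent, as expected.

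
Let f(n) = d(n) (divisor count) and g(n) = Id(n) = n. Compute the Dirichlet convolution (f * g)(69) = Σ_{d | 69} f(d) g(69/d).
(d * Id)(69) = 125

Divisors of 69: [1, 3, 23, 69]. For each d | 69:
  d = 1: d(1) · Id(69/1) = 1 · 69 = 69
  d = 3: d(3) · Id(69/3) = 2 · 23 = 46
  d = 23: d(23) · Id(69/23) = 2 · 3 = 6
  d = 69: d(69) · Id(69/69) = 4 · 1 = 4
Summing: (d * Id)(69) = 69 + 46 + 6 + 4 = 125.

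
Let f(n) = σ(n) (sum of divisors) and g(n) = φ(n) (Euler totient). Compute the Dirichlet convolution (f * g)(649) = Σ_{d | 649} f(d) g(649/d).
(σ * φ)(649) = 2596

Divisors of 649: [1, 11, 59, 649]. For each d | 649:
  d = 1: σ(1) · φ(649/1) = 1 · 580 = 580
  d = 11: σ(11) · φ(649/11) = 12 · 58 = 696
  d = 59: σ(59) · φ(649/59) = 60 · 10 = 600
  d = 649: σ(649) · φ(649/649) = 720 · 1 = 720
Summing: (σ * φ)(649) = 580 + 696 + 600 + 720 = 2596.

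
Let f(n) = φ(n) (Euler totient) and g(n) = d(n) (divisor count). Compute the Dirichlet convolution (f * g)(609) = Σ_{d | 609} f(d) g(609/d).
(φ * d)(609) = 960

Divisors of 609: [1, 3, 7, 21, 29, 87, 203, 609]. For each d | 609:
  d = 1: φ(1) · d(609/1) = 1 · 8 = 8
  d = 3: φ(3) · d(609/3) = 2 · 4 = 8
  d = 7: φ(7) · d(609/7) = 6 · 4 = 24
  d = 21: φ(21) · d(609/21) = 12 · 2 = 24
  d = 29: φ(29) · d(609/29) = 28 · 4 = 112
  d = 87: φ(87) · d(609/87) = 56 · 2 = 112
  d = 203: φ(203) · d(609/203) = 168 · 2 = 336
  d = 609: φ(609) · d(609/609) = 336 · 1 = 336
Summing: (φ * d)(609) = 8 + 8 + 24 + 24 + 112 + 112 + 336 + 336 = 960.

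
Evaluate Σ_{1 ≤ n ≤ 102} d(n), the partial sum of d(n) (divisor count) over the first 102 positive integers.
Σ_{n ≤ 102} d(n) = 492

Compute d(n) for each 1 ≤ n ≤ 102: d(1) = 1, d(2) = 2, d(3) = 2, d(4) = 3, d(5) = 2, d(6) = 4, d(7) = 2, d(8) = 4, d(9) = 3, d(10) = 4, d(11) = 2, d(12) = 6, d(13) = 2, d(14) = 4, d(15) = 4, d(16) = 5, d(17) = 2, d(18) = 6, d(19) = 2, d(20) = 6, d(21) = 4, d(22) = 4, d(23) = 2, d(24) = 8, d(25) = 3, d(26) = 4, d(27) = 4, d(28) = 6, d(29) = 2, d(30) = 8, d(31) = 2, d(32) = 6, d(33) = 4, d(34) = 4, d(35) = 4, d(36) = 9, d(37) = 2, d(38) = 4, d(39) = 4, d(40) = 8, d(41) = 2, d(42) = 8, d(43) = 2, d(44) = 6, d(45) = 6, d(46) = 4, d(47) = 2, d(48) = 10, d(49) = 3, d(50) = 6, d(51) = 4, d(52) = 6, d(53) = 2, d(54) = 8, d(55) = 4, d(56) = 8, d(57) = 4, d(58) = 4, d(59) = 2, d(60) = 12, d(61) = 2, d(62) = 4, d(63) = 6, d(64) = 7, d(65) = 4, d(66) = 8, d(67) = 2, d(68) = 6, d(69) = 4, d(70) = 8, d(71) = 2, d(72) = 12, d(73) = 2, d(74) = 4, d(75) = 6, d(76) = 6, d(77) = 4, d(78) = 8, d(79) = 2, d(80) = 10, d(81) = 5, d(82) = 4, d(83) = 2, d(84) = 12, d(85) = 4, d(86) = 4, d(87) = 4, d(88) = 8, d(89) = 2, d(90) = 12, d(91) = 4, d(92) = 6, d(93) = 4, d(94) = 4, d(95) = 4, d(96) = 12, d(97) = 2, d(98) = 6, d(99) = 6, d(100) = 9, d(101) = 2, d(102) = 8. Summing all 102 values: 492. (Dirichlet's divisor formula: Σ_{n ≤ x} d(n) = x ln(x) + (2γ − 1) x + O(√x). For x = 102, the asymptotic estimate is ≈ 487.50.)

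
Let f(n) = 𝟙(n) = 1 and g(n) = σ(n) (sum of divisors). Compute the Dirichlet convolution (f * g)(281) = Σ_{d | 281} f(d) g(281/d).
(𝟙 * σ)(281) = 283

Divisors of 281: [1, 281]. For each d | 281:
  d = 1: 𝟙(1) · σ(281/1) = 1 · 282 = 282
  d = 281: 𝟙(281) · σ(281/281) = 1 · 1 = 1
Summing: (𝟙 * σ)(281) = 282 + 1 = 283.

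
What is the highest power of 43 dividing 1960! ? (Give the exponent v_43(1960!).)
v_43(1960!) = 46

Legendre's formula: v_p(n!) = Σ_{k ≥ 1} ⌊n / p^k⌋. For p = 43, n = 1960, the terms are:
  ⌊1960/43^1⌋ = ⌊1960/43⌋ = 45
  ⌊1960/43^2⌋ = ⌊1960/1849⌋ = 1
(the next term ⌊1960/43^3⌋ = 0, terminating the sum). Summing: v_43(1960!) = 45 + 1 = 46.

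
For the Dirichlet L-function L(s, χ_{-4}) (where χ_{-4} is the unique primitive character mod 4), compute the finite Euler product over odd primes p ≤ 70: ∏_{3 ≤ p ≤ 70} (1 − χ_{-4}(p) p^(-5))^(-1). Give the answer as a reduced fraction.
∏ = 37979204647637350516760877329690181347337250286656304892593349955377546774080367593893487696930042429/38125690090169221251718118687086971940856605396725095947148046662410194981822835725803035469807616000

The odd primes p ≤ 70 are [3, 5, 7, 11, 13, 17, 19, 23, 29, 31, 37, 41, 43, 47, 53, 59, 61, 67]. For each, χ(p) = 1 if p ≡ 1 mod 4, χ(p) = −1 if p ≡ 3 mod 4. Taking (1 − χ(p)/p^5)^(-1) = p^5/(p^5 − χ(p)): (1 − (-1)/3^5)^(-1) · (1 − (1)/5^5)^(-1) · (1 − (-1)/7^5)^(-1) · (1 − (-1)/11^5)^(-1) · (1 − (1)/13^5)^(-1) · (1 − (1)/17^5)^(-1) · (1 − (-1)/19^5)^(-1) · (1 − (-1)/23^5)^(-1) · (1 − (1)/29^5)^(-1) · (1 − (-1)/31^5)^(-1) · (1 − (1)/37^5)^(-1) · (1 − (1)/41^5)^(-1) · (1 − (-1)/43^5)^(-1) · (1 − (-1)/47^5)^(-1) · (1 − (1)/53^5)^(-1) · (1 − (-1)/59^5)^(-1) · (1 − (1)/61^5)^(-1) · (1 − (-1)/67^5)^(-1) = 37979204647637350516760877329690181347337250286656304892593349955377546774080367593893487696930042429/38125690090169221251718118687086971940856605396725095947148046662410194981822835725803035469807616000.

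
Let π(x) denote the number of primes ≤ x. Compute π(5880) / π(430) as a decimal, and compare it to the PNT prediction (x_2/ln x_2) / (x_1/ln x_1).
π(5880)/π(430) = 774/82 ≈ 9.4390;  PNT prediction ≈ 9.5536.

π(430) = 82 and π(5880) = 774, so π(5880)/π(430) ≈ 9.4390. The PNT-predicted ratio is (5880/ln(5880)) / (430/ln(430)) ≈ 9.5536. The two agree to within a few percent, as expected.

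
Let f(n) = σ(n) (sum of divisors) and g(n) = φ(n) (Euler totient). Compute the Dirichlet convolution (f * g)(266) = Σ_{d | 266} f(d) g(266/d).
(σ * φ)(266) = 2128

Divisors of 266: [1, 2, 7, 14, 19, 38, 133, 266]. For each d | 266:
  d = 1: σ(1) · φ(266/1) = 1 · 108 = 108
  d = 2: σ(2) · φ(266/2) = 3 · 108 = 324
  d = 7: σ(7) · φ(266/7) = 8 · 18 = 144
  d = 14: σ(14) · φ(266/14) = 24 · 18 = 432
  d = 19: σ(19) · φ(266/19) = 20 · 6 = 120
  d = 38: σ(38) · φ(266/38) = 60 · 6 = 360
  d = 133: σ(133) · φ(266/133) = 160 · 1 = 160
  d = 266: σ(266) · φ(266/266) = 480 · 1 = 480
Summing: (σ * φ)(266) = 108 + 324 + 144 + 432 + 120 + 360 + 160 + 480 = 2128.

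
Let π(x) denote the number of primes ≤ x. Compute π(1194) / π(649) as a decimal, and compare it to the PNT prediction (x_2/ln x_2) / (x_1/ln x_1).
π(1194)/π(649) = 196/118 ≈ 1.6610;  PNT prediction ≈ 1.6815.

π(649) = 118 and π(1194) = 196, so π(1194)/π(649) ≈ 1.6610. The PNT-predicted ratio is (1194/ln(1194)) / (649/ln(649)) ≈ 1.6815. The two agree to within a few percent, as expected.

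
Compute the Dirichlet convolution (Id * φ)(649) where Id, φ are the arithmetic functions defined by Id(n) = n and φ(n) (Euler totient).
(Id * φ)(649) = 2457

Divisors of 649: [1, 11, 59, 649]. For each d | 649:
  d = 1: Id(1) · φ(649/1) = 1 · 580 = 580
  d = 11: Id(11) · φ(649/11) = 11 · 58 = 638
  d = 59: Id(59) · φ(649/59) = 59 · 10 = 590
  d = 649: Id(649) · φ(649/649) = 649 · 1 = 649
Summing: (Id * φ)(649) = 580 + 638 + 590 + 649 = 2457.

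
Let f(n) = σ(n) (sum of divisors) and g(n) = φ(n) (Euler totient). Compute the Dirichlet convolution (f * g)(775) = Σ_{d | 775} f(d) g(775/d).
(σ * φ)(775) = 4650

Divisors of 775: [1, 5, 25, 31, 155, 775]. For each d | 775:
  d = 1: σ(1) · φ(775/1) = 1 · 600 = 600
  d = 5: σ(5) · φ(775/5) = 6 · 120 = 720
  d = 25: σ(25) · φ(775/25) = 31 · 30 = 930
  d = 31: σ(31) · φ(775/31) = 32 · 20 = 640
  d = 155: σ(155) · φ(775/155) = 192 · 4 = 768
  d = 775: σ(775) · φ(775/775) = 992 · 1 = 992
Summing: (σ * φ)(775) = 600 + 720 + 930 + 640 + 768 + 992 = 4650.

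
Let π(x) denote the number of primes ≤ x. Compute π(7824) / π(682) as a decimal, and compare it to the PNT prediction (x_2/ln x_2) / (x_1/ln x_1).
π(7824)/π(682) = 989/123 ≈ 8.0407;  PNT prediction ≈ 8.3499.

π(682) = 123 and π(7824) = 989, so π(7824)/π(682) ≈ 8.0407. The PNT-predicted ratio is (7824/ln(7824)) / (682/ln(682)) ≈ 8.3499. The two agree to within a few percent, as expected.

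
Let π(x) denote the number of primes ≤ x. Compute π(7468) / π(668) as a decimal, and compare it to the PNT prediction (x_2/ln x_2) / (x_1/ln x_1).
π(7468)/π(668) = 945/121 ≈ 7.8099;  PNT prediction ≈ 8.1535.

π(668) = 121 and π(7468) = 945, so π(7468)/π(668) ≈ 7.8099. The PNT-predicted ratio is (7468/ln(7468)) / (668/ln(668)) ≈ 8.1535. The two agree to within a few percent, as expected.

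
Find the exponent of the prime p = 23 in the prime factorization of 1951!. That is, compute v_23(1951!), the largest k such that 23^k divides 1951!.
v_23(1951!) = 87

Legendre's formula: v_p(n!) = Σ_{k ≥ 1} ⌊n / p^k⌋. For p = 23, n = 1951, the terms are:
  ⌊1951/23^1⌋ = ⌊1951/23⌋ = 84
  ⌊1951/23^2⌋ = ⌊1951/529⌋ = 3
(the next term ⌊1951/23^3⌋ = 0, terminating the sum). Summing: v_23(1951!) = 84 + 3 = 87.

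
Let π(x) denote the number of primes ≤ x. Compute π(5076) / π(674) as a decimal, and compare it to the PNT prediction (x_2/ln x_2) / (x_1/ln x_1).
π(5076)/π(674) = 677/122 ≈ 5.5492;  PNT prediction ≈ 5.7490.

π(674) = 122 and π(5076) = 677, so π(5076)/π(674) ≈ 5.5492. The PNT-predicted ratio is (5076/ln(5076)) / (674/ln(674)) ≈ 5.7490. The two agree to within a few percent, as expected.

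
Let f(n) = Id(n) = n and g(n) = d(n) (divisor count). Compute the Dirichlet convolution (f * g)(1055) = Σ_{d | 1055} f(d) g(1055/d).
(Id * d)(1055) = 1491

Divisors of 1055: [1, 5, 211, 1055]. For each d | 1055:
  d = 1: Id(1) · d(1055/1) = 1 · 4 = 4
  d = 5: Id(5) · d(1055/5) = 5 · 2 = 10
  d = 211: Id(211) · d(1055/211) = 211 · 2 = 422
  d = 1055: Id(1055) · d(1055/1055) = 1055 · 1 = 1055
Summing: (Id * d)(1055) = 4 + 10 + 422 + 1055 = 1491.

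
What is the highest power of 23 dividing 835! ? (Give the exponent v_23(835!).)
v_23(835!) = 37

Legendre's formula: v_p(n!) = Σ_{k ≥ 1} ⌊n / p^k⌋. For p = 23, n = 835, the terms are:
  ⌊835/23^1⌋ = ⌊835/23⌋ = 36
  ⌊835/23^2⌋ = ⌊835/529⌋ = 1
(the next term ⌊835/23^3⌋ = 0, terminating the sum). Summing: v_23(835!) = 36 + 1 = 37.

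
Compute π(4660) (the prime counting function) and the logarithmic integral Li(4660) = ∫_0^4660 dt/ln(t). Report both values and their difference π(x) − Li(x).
π(4660) = 630;  Li(4660) ≈ 644.20;  π(x) − Li(x) ≈ -14.20.

Direct count of primes ≤ 4660 gives π(4660) = 630. Numerical evaluation of the logarithmic integral gives Li(4660) ≈ 644.20. The difference π(x) − Li(x) ≈ -14.20 is typically negative for small/moderate x (Li(x) overestimates), though Littlewood's theorem shows this sign changes infinitely often.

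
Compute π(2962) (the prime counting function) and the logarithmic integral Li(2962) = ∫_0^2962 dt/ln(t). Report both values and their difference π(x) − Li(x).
π(2962) = 426;  Li(2962) ≈ 438.01;  π(x) − Li(x) ≈ -12.01.

Direct count of primes ≤ 2962 gives π(2962) = 426. Numerical evaluation of the logarithmic integral gives Li(2962) ≈ 438.01. The difference π(x) − Li(x) ≈ -12.01 is typically negative for small/moderate x (Li(x) overestimates), though Littlewood's theorem shows this sign changes infinitely often.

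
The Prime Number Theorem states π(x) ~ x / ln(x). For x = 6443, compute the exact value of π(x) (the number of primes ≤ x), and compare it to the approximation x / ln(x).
π(6443) = 836;  x/ln(x) ≈ 734.60;  relative error ≈ 12.13%.

Directly count primes up to 6443: π(6443) = 836. The PNT approximation gives 6443/ln(6443) ≈ 6443/8.77075 ≈ 734.60. Relative error (π(x) − x/ln(x)) / π(x) ≈ 12.13%; the approximation is known to undercount slightly (Li(x) is a better estimate).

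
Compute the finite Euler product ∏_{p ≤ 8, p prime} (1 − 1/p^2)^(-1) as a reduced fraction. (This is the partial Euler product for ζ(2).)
∏ = 1225/768

The primes p ≤ 8 are [2, 3, 5, 7]. For each prime, (1 − 1/p^2)^(-1) = p^2 / (p^2 − 1). The product is (1 − 1/2^2)^(-1), (1 − 1/3^2)^(-1), (1 − 1/5^2)^(-1), (1 − 1/7^2)^(-1) = ∏ p^2 / (p^2 − 1) = 1225/768.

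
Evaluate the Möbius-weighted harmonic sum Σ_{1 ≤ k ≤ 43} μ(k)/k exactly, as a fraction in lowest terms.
Σ μ(k)/k = -137190436674212/6541380665835015

Values of μ(k) for 1 ≤ k ≤ 43: μ(1) = 1, μ(2) = -1, μ(3) = -1, μ(5) = -1, μ(6) = 1, μ(7) = -1, μ(10) = 1, μ(11) = -1, μ(13) = -1, μ(14) = 1, μ(15) = 1, μ(17) = -1, μ(19) = -1, μ(21) = 1, μ(22) = 1, μ(23) = -1, μ(26) = 1, μ(29) = -1, μ(30) = -1, μ(31) = -1, μ(33) = 1, μ(34) = 1, μ(35) = 1, μ(37) = -1, μ(38) = 1, μ(39) = 1, μ(41) = -1, μ(42) = -1, μ(43) = -1, with μ = 0 on non-squarefree integers. Summing μ(k)/k for k where μ(k) ≠ 0 gives -137190436674212/6541380665835015 ≈ -0.0210. (PNT ⟺ this sum → 0 as n → ∞.)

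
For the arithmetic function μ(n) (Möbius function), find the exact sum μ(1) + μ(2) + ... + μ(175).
Σ_{n ≤ 175} μ(n) = -4

Compute μ(n) for each 1 ≤ n ≤ 175: μ(1) = 1, μ(2) = -1, μ(3) = -1, μ(4) = 0, μ(5) = -1, μ(6) = 1, μ(7) = -1, μ(8) = 0, μ(9) = 0, μ(10) = 1, μ(11) = -1, μ(12) = 0, μ(13) = -1, μ(14) = 1, μ(15) = 1, μ(16) = 0, μ(17) = -1, μ(18) = 0, μ(19) = -1, μ(20) = 0, μ(21) = 1, μ(22) = 1, μ(23) = -1, μ(24) = 0, μ(25) = 0, μ(26) = 1, μ(27) = 0, μ(28) = 0, μ(29) = -1, μ(30) = -1, μ(31) = -1, μ(32) = 0, μ(33) = 1, μ(34) = 1, μ(35) = 1, μ(36) = 0, μ(37) = -1, μ(38) = 1, μ(39) = 1, μ(40) = 0, μ(41) = -1, μ(42) = -1, μ(43) = -1, μ(44) = 0, μ(45) = 0, μ(46) = 1, μ(47) = -1, μ(48) = 0, μ(49) = 0, μ(50) = 0, μ(51) = 1, μ(52) = 0, μ(53) = -1, μ(54) = 0, μ(55) = 1, μ(56) = 0, μ(57) = 1, μ(58) = 1, μ(59) = -1, μ(60) = 0, μ(61) = -1, μ(62) = 1, μ(63) = 0, μ(64) = 0, μ(65) = 1, μ(66) = -1, μ(67) = -1, μ(68) = 0, μ(69) = 1, μ(70) = -1, μ(71) = -1, μ(72) = 0, μ(73) = -1, μ(74) = 1, μ(75) = 0, μ(76) = 0, μ(77) = 1, μ(78) = -1, μ(79) = -1, μ(80) = 0, μ(81) = 0, μ(82) = 1, μ(83) = -1, μ(84) = 0, μ(85) = 1, μ(86) = 1, μ(87) = 1, μ(88) = 0, μ(89) = -1, μ(90) = 0, μ(91) = 1, μ(92) = 0, μ(93) = 1, μ(94) = 1, μ(95) = 1, μ(96) = 0, μ(97) = -1, μ(98) = 0, μ(99) = 0, μ(100) = 0, μ(101) = -1, μ(102) = -1, μ(103) = -1, μ(104) = 0, μ(105) = -1, μ(106) = 1, μ(107) = -1, μ(108) = 0, μ(109) = -1, μ(110) = -1, μ(111) = 1, μ(112) = 0, μ(113) = -1, μ(114) = -1, μ(115) = 1, μ(116) = 0, μ(117) = 0, μ(118) = 1, μ(119) = 1, μ(120) = 0, μ(121) = 0, μ(122) = 1, μ(123) = 1, μ(124) = 0, μ(125) = 0, μ(126) = 0, μ(127) = -1, μ(128) = 0, μ(129) = 1, μ(130) = -1, μ(131) = -1, μ(132) = 0, μ(133) = 1, μ(134) = 1, μ(135) = 0, μ(136) = 0, μ(137) = -1, μ(138) = -1, μ(139) = -1, μ(140) = 0, μ(141) = 1, μ(142) = 1, μ(143) = 1, μ(144) = 0, μ(145) = 1, μ(146) = 1, μ(147) = 0, μ(148) = 0, μ(149) = -1, μ(150) = 0, μ(151) = -1, μ(152) = 0, μ(153) = 0, μ(154) = -1, μ(155) = 1, μ(156) = 0, μ(157) = -1, μ(158) = 1, μ(159) = 1, μ(160) = 0, μ(161) = 1, μ(162) = 0, μ(163) = -1, μ(164) = 0, μ(165) = -1, μ(166) = 1, μ(167) = -1, μ(168) = 0, μ(169) = 0, μ(170) = -1, μ(171) = 0, μ(172) = 0, μ(173) = -1, μ(174) = -1, μ(175) = 0. Summing all 175 values: -4. (Mertens function M(x) = Σ_{n ≤ x} μ(n); on average M(x) should be small (PNT ⟺ M(x) = o(x)).)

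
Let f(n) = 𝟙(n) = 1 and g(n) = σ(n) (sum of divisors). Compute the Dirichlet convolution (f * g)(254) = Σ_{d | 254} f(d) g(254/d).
(𝟙 * σ)(254) = 516

Divisors of 254: [1, 2, 127, 254]. For each d | 254:
  d = 1: 𝟙(1) · σ(254/1) = 1 · 384 = 384
  d = 2: 𝟙(2) · σ(254/2) = 1 · 128 = 128
  d = 127: 𝟙(127) · σ(254/127) = 1 · 3 = 3
  d = 254: 𝟙(254) · σ(254/254) = 1 · 1 = 1
Summing: (𝟙 * σ)(254) = 384 + 128 + 3 + 1 = 516.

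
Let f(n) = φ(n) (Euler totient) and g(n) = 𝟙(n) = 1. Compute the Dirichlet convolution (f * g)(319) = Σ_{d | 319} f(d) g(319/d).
(φ * 𝟙)(319) = 319

Divisors of 319: [1, 11, 29, 319]. For each d | 319:
  d = 1: φ(1) · 𝟙(319/1) = 1 · 1 = 1
  d = 11: φ(11) · 𝟙(319/11) = 10 · 1 = 10
  d = 29: φ(29) · 𝟙(319/29) = 28 · 1 = 28
  d = 319: φ(319) · 𝟙(319/319) = 280 · 1 = 280
Summing: (φ * 𝟙)(319) = 1 + 10 + 28 + 280 = 319.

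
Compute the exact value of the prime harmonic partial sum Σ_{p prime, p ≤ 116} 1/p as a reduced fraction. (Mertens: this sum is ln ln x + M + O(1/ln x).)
Σ 1/p = 58472171373748331322981543916880425472323867753/31610054640417607788145206291543662493274686990

π(116) = 30, so the primes ≤ 116 are [2, 3, 5, 7, 11, 13, 17, 19, 23, 29, 31, 37, 41, 43, 47, 53, 59, 61, 67, 71, 73, 79, 83, 89, 97, 101, 103, 107, 109, 113]. Summing 1/p over these primes: 58472171373748331322981543916880425472323867753/31610054640417607788145206291543662493274686990 ≈ 1.8498. Mertens estimate ln ln(116) + 0.2615 ≈ 1.8204.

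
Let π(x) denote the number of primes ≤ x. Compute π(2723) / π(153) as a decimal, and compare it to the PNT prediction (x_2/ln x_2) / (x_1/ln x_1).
π(2723)/π(153) = 397/36 ≈ 11.0278;  PNT prediction ≈ 11.3191.

π(153) = 36 and π(2723) = 397, so π(2723)/π(153) ≈ 11.0278. The PNT-predicted ratio is (2723/ln(2723)) / (153/ln(153)) ≈ 11.3191. The two agree to within a few percent, as expected.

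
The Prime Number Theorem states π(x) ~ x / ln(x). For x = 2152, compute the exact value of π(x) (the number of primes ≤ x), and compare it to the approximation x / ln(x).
π(2152) = 324;  x/ln(x) ≈ 280.42;  relative error ≈ 13.45%.

Directly count primes up to 2152: π(2152) = 324. The PNT approximation gives 2152/ln(2152) ≈ 2152/7.67415 ≈ 280.42. Relative error (π(x) − x/ln(x)) / π(x) ≈ 13.45%; the approximation is known to undercount slightly (Li(x) is a better estimate).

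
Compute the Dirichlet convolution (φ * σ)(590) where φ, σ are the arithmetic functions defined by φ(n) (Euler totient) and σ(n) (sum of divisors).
(φ * σ)(590) = 4720

Divisors of 590: [1, 2, 5, 10, 59, 118, 295, 590]. For each d | 590:
  d = 1: φ(1) · σ(590/1) = 1 · 1080 = 1080
  d = 2: φ(2) · σ(590/2) = 1 · 360 = 360
  d = 5: φ(5) · σ(590/5) = 4 · 180 = 720
  d = 10: φ(10) · σ(590/10) = 4 · 60 = 240
  d = 59: φ(59) · σ(590/59) = 58 · 18 = 1044
  d = 118: φ(118) · σ(590/118) = 58 · 6 = 348
  d = 295: φ(295) · σ(590/295) = 232 · 3 = 696
  d = 590: φ(590) · σ(590/590) = 232 · 1 = 232
Summing: (φ * σ)(590) = 1080 + 360 + 720 + 240 + 1044 + 348 + 696 + 232 = 4720.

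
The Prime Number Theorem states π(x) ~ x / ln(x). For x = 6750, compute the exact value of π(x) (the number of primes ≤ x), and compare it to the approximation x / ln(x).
π(6750) = 869;  x/ln(x) ≈ 765.54;  relative error ≈ 11.91%.

Directly count primes up to 6750: π(6750) = 869. The PNT approximation gives 6750/ln(6750) ≈ 6750/8.81730 ≈ 765.54. Relative error (π(x) − x/ln(x)) / π(x) ≈ 11.91%; the approximation is known to undercount slightly (Li(x) is a better estimate).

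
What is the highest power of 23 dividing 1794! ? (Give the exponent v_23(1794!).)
v_23(1794!) = 81

Legendre's formula: v_p(n!) = Σ_{k ≥ 1} ⌊n / p^k⌋. For p = 23, n = 1794, the terms are:
  ⌊1794/23^1⌋ = ⌊1794/23⌋ = 78
  ⌊1794/23^2⌋ = ⌊1794/529⌋ = 3
(the next term ⌊1794/23^3⌋ = 0, terminating the sum). Summing: v_23(1794!) = 78 + 3 = 81.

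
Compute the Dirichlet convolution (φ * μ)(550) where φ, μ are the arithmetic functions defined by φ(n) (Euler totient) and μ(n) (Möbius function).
(φ * μ)(550) = 0

Divisors of 550: [1, 2, 5, 10, 11, 22, 25, 50, 55, 110, 275, 550]. For each d | 550:
  d = 1: φ(1) · μ(550/1) = 1 · 0 = 0
  d = 2: φ(2) · μ(550/2) = 1 · 0 = 0
  d = 5: φ(5) · μ(550/5) = 4 · -1 = -4
  d = 10: φ(10) · μ(550/10) = 4 · 1 = 4
  d = 11: φ(11) · μ(550/11) = 10 · 0 = 0
  d = 22: φ(22) · μ(550/22) = 10 · 0 = 0
  d = 25: φ(25) · μ(550/25) = 20 · 1 = 20
  d = 50: φ(50) · μ(550/50) = 20 · -1 = -20
  d = 55: φ(55) · μ(550/55) = 40 · 1 = 40
  d = 110: φ(110) · μ(550/110) = 40 · -1 = -40
  d = 275: φ(275) · μ(550/275) = 200 · -1 = -200
  d = 550: φ(550) · μ(550/550) = 200 · 1 = 200
Summing: (φ * μ)(550) = 0 + 0 + -4 + 4 + 0 + 0 + 20 + -20 + 40 + -40 + -200 + 200 = 0.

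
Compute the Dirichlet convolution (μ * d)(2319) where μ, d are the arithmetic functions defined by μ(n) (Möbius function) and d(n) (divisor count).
(μ * d)(2319) = 1

Divisors of 2319: [1, 3, 773, 2319]. For each d | 2319:
  d = 1: μ(1) · d(2319/1) = 1 · 4 = 4
  d = 3: μ(3) · d(2319/3) = -1 · 2 = -2
  d = 773: μ(773) · d(2319/773) = -1 · 2 = -2
  d = 2319: μ(2319) · d(2319/2319) = 1 · 1 = 1
Summing: (μ * d)(2319) = 4 + -2 + -2 + 1 = 1.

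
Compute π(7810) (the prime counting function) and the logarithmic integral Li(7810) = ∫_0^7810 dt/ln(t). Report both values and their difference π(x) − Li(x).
π(7810) = 987;  Li(7810) ≈ 1005.25;  π(x) − Li(x) ≈ -18.25.

Direct count of primes ≤ 7810 gives π(7810) = 987. Numerical evaluation of the logarithmic integral gives Li(7810) ≈ 1005.25. The difference π(x) − Li(x) ≈ -18.25 is typically negative for small/moderate x (Li(x) overestimates), though Littlewood's theorem shows this sign changes infinitely often.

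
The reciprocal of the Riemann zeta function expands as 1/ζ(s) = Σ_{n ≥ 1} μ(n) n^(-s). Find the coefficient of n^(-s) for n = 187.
μ(187) = 1

Factor n = 187 = 11 · 17. μ(n) = 0 if any exponent ≥ 2 (not squarefree); otherwise μ(n) = (−1)^{ω(n)} where ω(n) is the number of distinct prime factors. Applying: μ(187) = 1.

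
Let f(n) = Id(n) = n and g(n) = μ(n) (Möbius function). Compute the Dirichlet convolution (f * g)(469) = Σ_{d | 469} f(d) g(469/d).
(Id * μ)(469) = 396

Divisors of 469: [1, 7, 67, 469]. For each d | 469:
  d = 1: Id(1) · μ(469/1) = 1 · 1 = 1
  d = 7: Id(7) · μ(469/7) = 7 · -1 = -7
  d = 67: Id(67) · μ(469/67) = 67 · -1 = -67
  d = 469: Id(469) · μ(469/469) = 469 · 1 = 469
Summing: (Id * μ)(469) = 1 + -7 + -67 + 469 = 396.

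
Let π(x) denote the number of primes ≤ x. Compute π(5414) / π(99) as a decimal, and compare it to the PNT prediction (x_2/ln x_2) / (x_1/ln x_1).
π(5414)/π(99) = 714/25 ≈ 28.5600;  PNT prediction ≈ 29.2312.

π(99) = 25 and π(5414) = 714, so π(5414)/π(99) ≈ 28.5600. The PNT-predicted ratio is (5414/ln(5414)) / (99/ln(99)) ≈ 29.2312. The two agree to within a few percent, as expected.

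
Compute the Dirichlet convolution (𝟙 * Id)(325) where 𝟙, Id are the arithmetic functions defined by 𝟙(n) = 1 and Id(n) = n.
(𝟙 * Id)(325) = 434

Divisors of 325: [1, 5, 13, 25, 65, 325]. For each d | 325:
  d = 1: 𝟙(1) · Id(325/1) = 1 · 325 = 325
  d = 5: 𝟙(5) · Id(325/5) = 1 · 65 = 65
  d = 13: 𝟙(13) · Id(325/13) = 1 · 25 = 25
  d = 25: 𝟙(25) · Id(325/25) = 1 · 13 = 13
  d = 65: 𝟙(65) · Id(325/65) = 1 · 5 = 5
  d = 325: 𝟙(325) · Id(325/325) = 1 · 1 = 1
Summing: (𝟙 * Id)(325) = 325 + 65 + 25 + 13 + 5 + 1 = 434.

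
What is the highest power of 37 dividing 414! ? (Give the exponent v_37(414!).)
v_37(414!) = 11

Legendre's formula: v_p(n!) = Σ_{k ≥ 1} ⌊n / p^k⌋. For p = 37, n = 414, the terms are:
  ⌊414/37^1⌋ = ⌊414/37⌋ = 11
(the next term ⌊414/37^2⌋ = 0, terminating the sum). Summing: v_37(414!) = 11 = 11.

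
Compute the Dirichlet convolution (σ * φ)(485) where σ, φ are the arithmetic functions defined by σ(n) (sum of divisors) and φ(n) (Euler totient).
(σ * φ)(485) = 1940

Divisors of 485: [1, 5, 97, 485]. For each d | 485:
  d = 1: σ(1) · φ(485/1) = 1 · 384 = 384
  d = 5: σ(5) · φ(485/5) = 6 · 96 = 576
  d = 97: σ(97) · φ(485/97) = 98 · 4 = 392
  d = 485: σ(485) · φ(485/485) = 588 · 1 = 588
Summing: (σ * φ)(485) = 384 + 576 + 392 + 588 = 1940.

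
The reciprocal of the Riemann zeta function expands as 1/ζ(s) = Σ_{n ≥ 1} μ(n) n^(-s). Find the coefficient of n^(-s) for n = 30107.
μ(30107) = 1

Factor n = 30107 = 7 · 11 · 17 · 23. μ(n) = 0 if any exponent ≥ 2 (not squarefree); otherwise μ(n) = (−1)^{ω(n)} where ω(n) is the number of distinct prime factors. Applying: μ(30107) = 1.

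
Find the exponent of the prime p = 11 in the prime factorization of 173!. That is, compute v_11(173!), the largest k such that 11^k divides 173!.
v_11(173!) = 16

Legendre's formula: v_p(n!) = Σ_{k ≥ 1} ⌊n / p^k⌋. For p = 11, n = 173, the terms are:
  ⌊173/11^1⌋ = ⌊173/11⌋ = 15
  ⌊173/11^2⌋ = ⌊173/121⌋ = 1
(the next term ⌊173/11^3⌋ = 0, terminating the sum). Summing: v_11(173!) = 15 + 1 = 16.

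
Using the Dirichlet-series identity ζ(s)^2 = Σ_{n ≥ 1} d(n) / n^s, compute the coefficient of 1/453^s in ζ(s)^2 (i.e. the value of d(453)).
d(453) = 4

ζ(s)^2 = (Σ 1/m^s)(Σ 1/k^s). The coefficient of 1/n^s in the product is the number of ordered pairs (m, k) with mk = n, which equals d(n). For n = 453, divisors are [1, 3, 151, 453], so d(453) = 4.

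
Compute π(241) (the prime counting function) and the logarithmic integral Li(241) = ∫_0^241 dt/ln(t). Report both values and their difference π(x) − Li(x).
π(241) = 53;  Li(241) ≈ 57.79;  π(x) − Li(x) ≈ -4.79.

Direct count of primes ≤ 241 gives π(241) = 53. Numerical evaluation of the logarithmic integral gives Li(241) ≈ 57.79. The difference π(x) − Li(x) ≈ -4.79 is typically negative for small/moderate x (Li(x) overestimates), though Littlewood's theorem shows this sign changes infinitely often.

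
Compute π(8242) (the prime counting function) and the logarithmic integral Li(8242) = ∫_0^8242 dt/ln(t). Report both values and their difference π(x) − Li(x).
π(8242) = 1034;  Li(8242) ≈ 1053.30;  π(x) − Li(x) ≈ -19.30.

Direct count of primes ≤ 8242 gives π(8242) = 1034. Numerical evaluation of the logarithmic integral gives Li(8242) ≈ 1053.30. The difference π(x) − Li(x) ≈ -19.30 is typically negative for small/moderate x (Li(x) overestimates), though Littlewood's theorem shows this sign changes infinitely often.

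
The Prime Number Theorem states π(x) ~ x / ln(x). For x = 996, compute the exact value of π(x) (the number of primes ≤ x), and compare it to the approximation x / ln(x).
π(996) = 167;  x/ln(x) ≈ 144.27;  relative error ≈ 13.61%.

Directly count primes up to 996: π(996) = 167. The PNT approximation gives 996/ln(996) ≈ 996/6.90375 ≈ 144.27. Relative error (π(x) − x/ln(x)) / π(x) ≈ 13.61%; the approximation is known to undercount slightly (Li(x) is a better estimate).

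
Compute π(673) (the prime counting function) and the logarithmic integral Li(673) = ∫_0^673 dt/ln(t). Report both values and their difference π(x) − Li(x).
π(673) = 122;  Li(673) ≈ 128.96;  π(x) − Li(x) ≈ -6.96.

Direct count of primes ≤ 673 gives π(673) = 122. Numerical evaluation of the logarithmic integral gives Li(673) ≈ 128.96. The difference π(x) − Li(x) ≈ -6.96 is typically negative for small/moderate x (Li(x) overestimates), though Littlewood's theorem shows this sign changes infinitely often.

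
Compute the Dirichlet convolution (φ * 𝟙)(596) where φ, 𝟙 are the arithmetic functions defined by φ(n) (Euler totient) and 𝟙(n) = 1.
(φ * 𝟙)(596) = 596

Divisors of 596: [1, 2, 4, 149, 298, 596]. For each d | 596:
  d = 1: φ(1) · 𝟙(596/1) = 1 · 1 = 1
  d = 2: φ(2) · 𝟙(596/2) = 1 · 1 = 1
  d = 4: φ(4) · 𝟙(596/4) = 2 · 1 = 2
  d = 149: φ(149) · 𝟙(596/149) = 148 · 1 = 148
  d = 298: φ(298) · 𝟙(596/298) = 148 · 1 = 148
  d = 596: φ(596) · 𝟙(596/596) = 296 · 1 = 296
Summing: (φ * 𝟙)(596) = 1 + 1 + 2 + 148 + 148 + 296 = 596.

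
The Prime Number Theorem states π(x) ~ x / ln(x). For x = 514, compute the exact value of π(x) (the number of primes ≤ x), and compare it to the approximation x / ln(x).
π(514) = 97;  x/ln(x) ≈ 82.34;  relative error ≈ 15.11%.

Directly count primes up to 514: π(514) = 97. The PNT approximation gives 514/ln(514) ≈ 514/6.24222 ≈ 82.34. Relative error (π(x) − x/ln(x)) / π(x) ≈ 15.11%; the approximation is known to undercount slightly (Li(x) is a better estimate).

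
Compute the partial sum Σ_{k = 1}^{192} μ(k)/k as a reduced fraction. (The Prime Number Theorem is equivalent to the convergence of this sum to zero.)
Σ μ(k)/k = -420739552915294928774241207455396214980695624016399287527924921993022991/27128766892785789697356865495675641342069048639462920399809650408428403405

Values of μ(k) for 1 ≤ k ≤ 192: μ(1) = 1, μ(2) = -1, μ(3) = -1, μ(5) = -1, μ(6) = 1, μ(7) = -1, μ(10) = 1, μ(11) = -1, μ(13) = -1, μ(14) = 1, μ(15) = 1, μ(17) = -1, μ(19) = -1, μ(21) = 1, μ(22) = 1, μ(23) = -1, μ(26) = 1, μ(29) = -1, μ(30) = -1, μ(31) = -1, μ(33) = 1, μ(34) = 1, μ(35) = 1, μ(37) = -1, μ(38) = 1, μ(39) = 1, μ(41) = -1, μ(42) = -1, μ(43) = -1, μ(46) = 1, μ(47) = -1, μ(51) = 1, μ(53) = -1, μ(55) = 1, μ(57) = 1, μ(58) = 1, μ(59) = -1, μ(61) = -1, μ(62) = 1, μ(65) = 1, μ(66) = -1, μ(67) = -1, μ(69) = 1, μ(70) = -1, μ(71) = -1, μ(73) = -1, μ(74) = 1, μ(77) = 1, μ(78) = -1, μ(79) = -1, μ(82) = 1, μ(83) = -1, μ(85) = 1, μ(86) = 1, μ(87) = 1, μ(89) = -1, μ(91) = 1, μ(93) = 1, μ(94) = 1, μ(95) = 1, μ(97) = -1, μ(101) = -1, μ(102) = -1, μ(103) = -1, μ(105) = -1, μ(106) = 1, μ(107) = -1, μ(109) = -1, μ(110) = -1, μ(111) = 1, μ(113) = -1, μ(114) = -1, μ(115) = 1, μ(118) = 1, μ(119) = 1, μ(122) = 1, μ(123) = 1, μ(127) = -1, μ(129) = 1, μ(130) = -1, μ(131) = -1, μ(133) = 1, μ(134) = 1, μ(137) = -1, μ(138) = -1, μ(139) = -1, μ(141) = 1, μ(142) = 1, μ(143) = 1, μ(145) = 1, μ(146) = 1, μ(149) = -1, μ(151) = -1, μ(154) = -1, μ(155) = 1, μ(157) = -1, μ(158) = 1, μ(159) = 1, μ(161) = 1, μ(163) = -1, μ(165) = -1, μ(166) = 1, μ(167) = -1, μ(170) = -1, μ(173) = -1, μ(174) = -1, μ(177) = 1, μ(178) = 1, μ(179) = -1, μ(181) = -1, μ(182) = -1, μ(183) = 1, μ(185) = 1, μ(186) = -1, μ(187) = 1, μ(190) = -1, μ(191) = -1, with μ = 0 on non-squarefree integers. Summing μ(k)/k for k where μ(k) ≠ 0 gives -420739552915294928774241207455396214980695624016399287527924921993022991/27128766892785789697356865495675641342069048639462920399809650408428403405 ≈ -0.0155. (PNT ⟺ this sum → 0 as n → ∞.)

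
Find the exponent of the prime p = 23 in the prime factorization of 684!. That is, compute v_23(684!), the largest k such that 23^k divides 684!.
v_23(684!) = 30

Legendre's formula: v_p(n!) = Σ_{k ≥ 1} ⌊n / p^k⌋. For p = 23, n = 684, the terms are:
  ⌊684/23^1⌋ = ⌊684/23⌋ = 29
  ⌊684/23^2⌋ = ⌊684/529⌋ = 1
(the next term ⌊684/23^3⌋ = 0, terminating the sum). Summing: v_23(684!) = 29 + 1 = 30.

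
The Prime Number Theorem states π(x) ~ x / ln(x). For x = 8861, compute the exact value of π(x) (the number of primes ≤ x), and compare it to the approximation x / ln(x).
π(8861) = 1104;  x/ln(x) ≈ 974.87;  relative error ≈ 11.70%.

Directly count primes up to 8861: π(8861) = 1104. The PNT approximation gives 8861/ln(8861) ≈ 8861/9.08941 ≈ 974.87. Relative error (π(x) − x/ln(x)) / π(x) ≈ 11.70%; the approximation is known to undercount slightly (Li(x) is a better estimate).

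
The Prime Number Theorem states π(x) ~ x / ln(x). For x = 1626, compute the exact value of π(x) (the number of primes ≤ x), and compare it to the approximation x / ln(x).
π(1626) = 257;  x/ln(x) ≈ 219.91;  relative error ≈ 14.43%.

Directly count primes up to 1626: π(1626) = 257. The PNT approximation gives 1626/ln(1626) ≈ 1626/7.39388 ≈ 219.91. Relative error (π(x) − x/ln(x)) / π(x) ≈ 14.43%; the approximation is known to undercount slightly (Li(x) is a better estimate).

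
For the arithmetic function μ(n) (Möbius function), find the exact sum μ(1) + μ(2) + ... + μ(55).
Σ_{n ≤ 55} μ(n) = -2

Compute μ(n) for each 1 ≤ n ≤ 55: μ(1) = 1, μ(2) = -1, μ(3) = -1, μ(4) = 0, μ(5) = -1, μ(6) = 1, μ(7) = -1, μ(8) = 0, μ(9) = 0, μ(10) = 1, μ(11) = -1, μ(12) = 0, μ(13) = -1, μ(14) = 1, μ(15) = 1, μ(16) = 0, μ(17) = -1, μ(18) = 0, μ(19) = -1, μ(20) = 0, μ(21) = 1, μ(22) = 1, μ(23) = -1, μ(24) = 0, μ(25) = 0, μ(26) = 1, μ(27) = 0, μ(28) = 0, μ(29) = -1, μ(30) = -1, μ(31) = -1, μ(32) = 0, μ(33) = 1, μ(34) = 1, μ(35) = 1, μ(36) = 0, μ(37) = -1, μ(38) = 1, μ(39) = 1, μ(40) = 0, μ(41) = -1, μ(42) = -1, μ(43) = -1, μ(44) = 0, μ(45) = 0, μ(46) = 1, μ(47) = -1, μ(48) = 0, μ(49) = 0, μ(50) = 0, μ(51) = 1, μ(52) = 0, μ(53) = -1, μ(54) = 0, μ(55) = 1. Summing all 55 values: -2. (Mertens function M(x) = Σ_{n ≤ x} μ(n); on average M(x) should be small (PNT ⟺ M(x) = o(x)).)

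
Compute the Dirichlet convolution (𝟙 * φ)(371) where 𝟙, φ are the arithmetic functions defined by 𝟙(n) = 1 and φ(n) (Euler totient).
(𝟙 * φ)(371) = 371

Divisors of 371: [1, 7, 53, 371]. For each d | 371:
  d = 1: 𝟙(1) · φ(371/1) = 1 · 312 = 312
  d = 7: 𝟙(7) · φ(371/7) = 1 · 52 = 52
  d = 53: 𝟙(53) · φ(371/53) = 1 · 6 = 6
  d = 371: 𝟙(371) · φ(371/371) = 1 · 1 = 1
Summing: (𝟙 * φ)(371) = 312 + 52 + 6 + 1 = 371.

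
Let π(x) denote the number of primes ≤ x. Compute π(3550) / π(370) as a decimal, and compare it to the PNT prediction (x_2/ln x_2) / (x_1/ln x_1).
π(3550)/π(370) = 497/73 ≈ 6.8082;  PNT prediction ≈ 6.9406.

π(370) = 73 and π(3550) = 497, so π(3550)/π(370) ≈ 6.8082. The PNT-predicted ratio is (3550/ln(3550)) / (370/ln(370)) ≈ 6.9406. The two agree to within a few percent, as expected.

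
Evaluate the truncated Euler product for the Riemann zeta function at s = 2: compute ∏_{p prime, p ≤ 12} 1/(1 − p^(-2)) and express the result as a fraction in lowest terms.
∏ = 29645/18432

The primes p ≤ 12 are [2, 3, 5, 7, 11]. For each prime, (1 − 1/p^2)^(-1) = p^2 / (p^2 − 1). The product is (1 − 1/2^2)^(-1), (1 − 1/3^2)^(-1), (1 − 1/5^2)^(-1), (1 − 1/7^2)^(-1), (1 − 1/11^2)^(-1) = ∏ p^2 / (p^2 − 1) = 29645/18432.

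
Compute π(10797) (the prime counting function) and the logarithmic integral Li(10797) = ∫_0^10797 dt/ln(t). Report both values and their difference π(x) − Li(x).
π(10797) = 1314;  Li(10797) ≈ 1332.31;  π(x) − Li(x) ≈ -18.31.

Direct count of primes ≤ 10797 gives π(10797) = 1314. Numerical evaluation of the logarithmic integral gives Li(10797) ≈ 1332.31. The difference π(x) − Li(x) ≈ -18.31 is typically negative for small/moderate x (Li(x) overestimates), though Littlewood's theorem shows this sign changes infinitely often.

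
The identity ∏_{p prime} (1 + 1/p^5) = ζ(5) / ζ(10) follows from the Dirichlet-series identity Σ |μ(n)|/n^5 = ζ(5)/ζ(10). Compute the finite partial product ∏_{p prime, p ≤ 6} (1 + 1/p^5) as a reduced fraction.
∏ = 349591/337500

The primes p ≤ 6 are [2, 3, 5]. For each, (1 + 1/p^5) = (p^5 + 1)/p^5. Multiplying these fractions over p ∈ [2, 3, 5] gives 349591/337500. (In the limit P → ∞ this tends to ζ(5)/ζ(10).)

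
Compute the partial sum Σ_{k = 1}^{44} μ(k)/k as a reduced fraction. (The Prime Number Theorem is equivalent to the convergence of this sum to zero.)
Σ μ(k)/k = -137190436674212/6541380665835015

Values of μ(k) for 1 ≤ k ≤ 44: μ(1) = 1, μ(2) = -1, μ(3) = -1, μ(5) = -1, μ(6) = 1, μ(7) = -1, μ(10) = 1, μ(11) = -1, μ(13) = -1, μ(14) = 1, μ(15) = 1, μ(17) = -1, μ(19) = -1, μ(21) = 1, μ(22) = 1, μ(23) = -1, μ(26) = 1, μ(29) = -1, μ(30) = -1, μ(31) = -1, μ(33) = 1, μ(34) = 1, μ(35) = 1, μ(37) = -1, μ(38) = 1, μ(39) = 1, μ(41) = -1, μ(42) = -1, μ(43) = -1, with μ = 0 on non-squarefree integers. Summing μ(k)/k for k where μ(k) ≠ 0 gives -137190436674212/6541380665835015 ≈ -0.0210. (PNT ⟺ this sum → 0 as n → ∞.)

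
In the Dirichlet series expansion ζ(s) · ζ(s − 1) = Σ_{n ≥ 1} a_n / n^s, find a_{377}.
σ(377) = 420

In the product (Σ m^0/m^s)(Σ k / k^s) = Σ (Σ_{d | n} d) / n^s, the coefficient of 1/n^s is σ(n) = Σ_{d | n} d. For n = 377, divisors are [1, 13, 29, 377]; summing: σ(377) = 420.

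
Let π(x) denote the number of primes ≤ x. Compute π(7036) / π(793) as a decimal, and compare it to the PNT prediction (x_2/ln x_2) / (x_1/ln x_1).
π(7036)/π(793) = 904/138 ≈ 6.5507;  PNT prediction ≈ 6.6863.

π(793) = 138 and π(7036) = 904, so π(7036)/π(793) ≈ 6.5507. The PNT-predicted ratio is (7036/ln(7036)) / (793/ln(793)) ≈ 6.6863. The two agree to within a few percent, as expected.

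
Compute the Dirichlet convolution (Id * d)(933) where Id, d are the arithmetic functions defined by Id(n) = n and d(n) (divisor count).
(Id * d)(933) = 1565

Divisors of 933: [1, 3, 311, 933]. For each d | 933:
  d = 1: Id(1) · d(933/1) = 1 · 4 = 4
  d = 3: Id(3) · d(933/3) = 3 · 2 = 6
  d = 311: Id(311) · d(933/311) = 311 · 2 = 622
  d = 933: Id(933) · d(933/933) = 933 · 1 = 933
Summing: (Id * d)(933) = 4 + 6 + 622 + 933 = 1565.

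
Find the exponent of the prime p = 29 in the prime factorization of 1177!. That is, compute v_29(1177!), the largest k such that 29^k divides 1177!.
v_29(1177!) = 41

Legendre's formula: v_p(n!) = Σ_{k ≥ 1} ⌊n / p^k⌋. For p = 29, n = 1177, the terms are:
  ⌊1177/29^1⌋ = ⌊1177/29⌋ = 40
  ⌊1177/29^2⌋ = ⌊1177/841⌋ = 1
(the next term ⌊1177/29^3⌋ = 0, terminating the sum). Summing: v_29(1177!) = 40 + 1 = 41.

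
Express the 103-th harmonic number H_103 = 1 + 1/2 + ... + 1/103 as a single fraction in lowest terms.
H_103 = 151349767267338274345189261892875037217718429/29012042540587955997705808574162155756055616

Direct summation: H_103 = 1 + 1/2 + ... + 1/103. The least common denominator is lcm(1, ..., 103) = 725301063514698899942645214354053893901390400; over this denominator the numerator is 725301063514698899942645214354053893901390400 + 362650531757349449971322607177026946950695200 + 241767021171566299980881738118017964633796800 + 181325265878674724985661303588513473475347600 + 145060212702939779988529042870810778780278080 + 120883510585783149990440869059008982316898400 + 103614437644956985706092173479150556271627200 + 90662632939337362492830651794256736737673800 + 80589007057188766660293912706005988211265600 + 72530106351469889994264521435405389390139040 + 65936460319518081812967746759459444900126400 + 60441755292891574995220434529504491158449200 + 55792389501130684610972708796465684146260800 + 51807218822478492853046086739575278135813600 + 48353404234313259996176347623603592926759360 + 45331316469668681246415325897128368368836900 + 42664768442041111761332071432591405523611200 + 40294503528594383330146956353002994105632800 + 38173740184984152628560274439687047047441600 + 36265053175734944997132260717702694695069520 + 34538145881652328568697391159716852090542400 + 32968230159759040906483873379729722450063200 + 31534828848465169562723704971915386691364800 + 30220877646445787497610217264752245579224600 + 29012042540587955997705808574162155756055616 + 27896194750565342305486354398232842073130400 + 26863002352396255553431304235335329403755200 + 25903609411239246426523043369787639067906800 + 25010381500506858618711903943243237720737600 + 24176702117156629998088173811801796463379680 + 23396808500474158062665974656582383674238400 + 22665658234834340623207662948564184184418450 + 21978820106506027270989248919819814966708800 + 21332384221020555880666035716295702761805600 + 20722887528991397141218434695830111254325440 + 20147251764297191665073478176501497052816400 + 19602731446343213511963384171731186321659200 + 19086870092492076314280137219843523523720800 + 18597463167043561536990902932155228048753600 + 18132526587867472498566130358851347347534760 + 17690269841821924388845005228147655948814400 + 17269072940826164284348695579858426045271200 + 16867466593365090696340586380326834741892800 + 16484115079879520453241936689864861225031600 + 16117801411437753332058782541201197642253120 + 15767414424232584781361852485957693345682400 + 15431937521589338296652025837320295614923200 + 15110438823222893748805108632376122789612300 + 14802062520708140815156024782735793753089600 + 14506021270293977998852904287081077878027808 + 14221589480680370587110690477530468507870400 + 13948097375282671152743177199116421036565200 + 13684925726692432074389532346302903658516800 + 13431501176198127776715652117667664701877600 + 13187292063903616362593549351891888980025280 + 12951804705619623213261521684893819533953400 + 12724580061661384209520091479895682349147200 + 12505190750253429309355951971621618860368800 + 12293238364655913558349918887356845659345600 + 12088351058578314999044086905900898231689840 + 11890181369093424589223692038591047441006400 + 11698404250237079031332987328291191837119200 + 11512715293884109522899130386572284030180800 + 11332829117417170311603831474282092092209225 + 11158477900226136922194541759293136829252160 + 10989410053253013635494624459909907483354400 + 10825389007682073133472316632150058117931200 + 10666192110510277940333017858147851380902800 + 10511609616155056520907901657305128897121600 + 10361443764495698570609217347915055627162720 + 10215507936826745069614721328930336533822400 + 10073625882148595832536739088250748526408200 + 9935631007050669862228016634987039642484800 + 9801365723171606755981692085865593160829600 + 9670680846862651999235269524720718585351872 + 9543435046246038157140068609921761761860400 + 9419494331359725973281106679922777842875200 + 9298731583521780768495451466077614024376800 + 9181026120439226581552471067772834100017600 + 9066263293933736249283065179425673673767380 + 8954334117465418517810434745111776467918400 + 8845134920910962194422502614073827974407200 + 8738567030297577107742713425952456553028800 + 8634536470413082142174347789929213022635600 + 8532953688408222352266414286518281104722240 + 8433733296682545348170293190163417370946400 + 8336793833502286206237301314414412573579200 + 8242057539939760226620968344932430612515800 + 8149450151850549437557811397236560605633600 + 8058900705718876666029391270600598821126560 + 7970341357304383515853244113780812020894400 + 7883707212116292390680926242978846672841200 + 7798936166824719354221991552194127891412800 + 7715968760794669148326012918660147807461600 + 7634748036996830525712054887937409409488320 + 7555219411611446874402554316188061394806150 + 7477330551697926803532424890247978287643200 + 7401031260354070407578012391367896876544800 + 7326273368835342423663082973273271655569600 + 7253010635146988999426452143540538939013904 + 7181198648660385147946982320337167266350400 + 7110794740340185293555345238765234253935200 + 7041757898200960193617914702466542659236800 = 3783744181683456858629731547321875930442960725, so H_103 = 3783744181683456858629731547321875930442960725/725301063514698899942645214354053893901390400; reducing by gcd(3783744181683456858629731547321875930442960725, 725301063514698899942645214354053893901390400) = 25 gives 151349767267338274345189261892875037217718429/29012042540587955997705808574162155756055616 ≈ 5.21679. (The PNT-adjacent estimate ln(103) + γ ≈ 5.21194 matches within O(1/n).)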